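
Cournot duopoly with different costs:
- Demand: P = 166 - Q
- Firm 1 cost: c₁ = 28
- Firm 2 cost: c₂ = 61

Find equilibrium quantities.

q₁* = 57.0, q₂* = 24.0

Work:
Reaction: q₁ = (166 - 28 - q₂)/2
Reaction: q₂ = (166 - 61 - q₁)/2
Solve simultaneously:
q₁* = (166 - 2×28 + 61)/3 = 57.0
q₂* = (166 - 2×61 + 28)/3 = 24.0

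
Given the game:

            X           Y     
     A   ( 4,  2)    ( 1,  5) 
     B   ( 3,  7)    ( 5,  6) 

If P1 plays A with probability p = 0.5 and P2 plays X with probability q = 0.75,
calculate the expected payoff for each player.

E[P1] = 3.375, E[P2] = 4.75

Work:
E[P1] = p·q·π₁(A,X) + p·(1-q)·π₁(A,Y) + (1-p)·q·π₁(B,X) + (1-p)·(1-q)·π₁(B,Y)
= 0.5·0.75·4 + 0.5·0.25·1 + 0.5·0.75·3 + 0.5·0.25·5
= 3.375

E[P2] = 4.75 (similar calculation)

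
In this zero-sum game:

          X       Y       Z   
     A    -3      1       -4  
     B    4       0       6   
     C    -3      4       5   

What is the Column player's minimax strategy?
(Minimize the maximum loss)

Column should play X or Y (all achieve the minimum), value = 4

Work:
Column player minimizes Row's maximum payoff:
Column X: max payoff to Row = 4
Column Y: max payoff to Row = 4
Column Z: max payoff to Row = 6
Minimum is 4, achieved by columns X, Y (tied).
Each of X or Y is a minimax strategy.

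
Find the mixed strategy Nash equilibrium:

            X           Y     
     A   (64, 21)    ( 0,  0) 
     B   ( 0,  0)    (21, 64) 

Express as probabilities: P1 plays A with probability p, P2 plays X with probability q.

p = 0.7529, q = 0.2471

Work:
Find probabilities that make opponent indifferent:
P2 chooses q to make P1 indifferent between A and B
P1 chooses p to make P2 indifferent between X and Y
Mixed NE: P1 plays (A: 0.7529, B: 0.2471), P2 plays (X: 0.2471, Y: 0.7529)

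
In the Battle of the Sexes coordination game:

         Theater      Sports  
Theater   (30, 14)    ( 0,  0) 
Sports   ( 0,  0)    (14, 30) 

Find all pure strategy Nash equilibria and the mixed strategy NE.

Pure NE: (Theater, Theater) and (Sports, Sports); Mixed NE: p = 0.6818, q = 0.3182

Work:
Check pure NE:
(Theater, Theater): (30, 14) - no unilateral deviation beneficial
(Sports, Sports): (14, 30) - no unilateral deviation beneficial
Mixed NE: P1 plays Theater with p = 0.6818, P2 plays Theater with q = 0.3182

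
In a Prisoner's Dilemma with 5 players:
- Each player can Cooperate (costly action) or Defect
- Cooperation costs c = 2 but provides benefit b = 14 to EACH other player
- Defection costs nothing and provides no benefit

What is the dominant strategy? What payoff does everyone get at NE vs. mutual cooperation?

Dominant: Defect; NE payoff = 0; Coop payoff = 54

Work:
Defect dominates (saves cost c = 2, benefit to others is external)
NE: All defect → everyone gets 0
If all cooperate: each receives (4)×14 - 2 = 54
Social dilemma: 54 > 0 but NE gives 0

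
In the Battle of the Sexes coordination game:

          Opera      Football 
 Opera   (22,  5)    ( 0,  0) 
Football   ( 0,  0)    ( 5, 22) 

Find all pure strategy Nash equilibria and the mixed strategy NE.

Pure NE: (Opera, Opera) and (Football, Football); Mixed NE: p = 0.8148, q = 0.1852

Work:
Check pure NE:
(Opera, Opera): (22, 5) - no unilateral deviation beneficial
(Football, Football): (5, 22) - no unilateral deviation beneficial
Mixed NE: P1 plays Opera with p = 0.8148, P2 plays Opera with q = 0.1852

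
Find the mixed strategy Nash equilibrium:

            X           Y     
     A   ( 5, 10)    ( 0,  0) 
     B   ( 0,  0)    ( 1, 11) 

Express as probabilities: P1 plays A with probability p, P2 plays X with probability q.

p = 0.5238, q = 0.1667

Work:
Find probabilities that make opponent indifferent:
P2 chooses q to make P1 indifferent between A and B
P1 chooses p to make P2 indifferent between X and Y
Mixed NE: P1 plays (A: 0.5238, B: 0.4762), P2 plays (X: 0.1667, Y: 0.8333)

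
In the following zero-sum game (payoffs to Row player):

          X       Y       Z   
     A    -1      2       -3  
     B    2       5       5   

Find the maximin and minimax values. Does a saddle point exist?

Maximin = 2, Minimax = 2, Saddle: True

Work:
Row minimums: [-3, 2] → maximin = 2
Column maximums: [2, 5, 5] → minimax = 2
Saddle point exists! Game value = 2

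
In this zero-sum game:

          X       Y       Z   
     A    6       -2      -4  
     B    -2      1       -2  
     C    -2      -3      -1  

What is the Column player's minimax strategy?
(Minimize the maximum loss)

Column should play Z, value = -1

Work:
Column player minimizes Row's maximum payoff:
Column X: max payoff to Row = 6
Column Y: max payoff to Row = 1
Column Z: max payoff to Row = -1
Minimum is -1, achieved by column Z.
Minimax strategy: Z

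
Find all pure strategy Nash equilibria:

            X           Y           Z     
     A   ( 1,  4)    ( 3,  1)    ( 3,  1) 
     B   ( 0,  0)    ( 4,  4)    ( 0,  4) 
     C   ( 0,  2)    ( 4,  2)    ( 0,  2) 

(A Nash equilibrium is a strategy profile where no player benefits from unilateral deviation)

Nash equilibrium: (A, X), (B, Y), (C, Y)

Work:
Best responses:
  P1 vs X: payoffs [1, 0, 0] → best response A (payoff 1)
  P1 vs Y: payoffs [3, 4, 4] → best response B/C (payoff 4)
  P1 vs Z: payoffs [3, 0, 0] → best response A (payoff 3)
  P2 vs A: payoffs [4, 1, 1] → best response X (payoff 4)
  P2 vs B: payoffs [0, 4, 4] → best response Y/Z (payoff 4)
  P2 vs C: payoffs [2, 2, 2] → best response X/Y/Z (payoff 2)
Mutual best responses: (A,X), (B,Y), (C,Y) → Nash equilibria.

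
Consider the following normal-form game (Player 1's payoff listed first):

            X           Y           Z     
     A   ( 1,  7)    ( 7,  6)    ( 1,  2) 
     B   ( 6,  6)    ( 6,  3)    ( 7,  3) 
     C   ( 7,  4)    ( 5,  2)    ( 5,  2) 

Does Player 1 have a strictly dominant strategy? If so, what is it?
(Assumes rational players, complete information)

No strictly dominant strategy exists for Player 1

Work:
A strategy strictly dominates another if it gives a strictly higher payoff against every opponent action. Compare each pair of P1's strategies column-by-column:
  A vs B: [1 vs 6, 7 vs 6, 1 vs 7] → A does not strictly dominate B (column X: 1 ≤ 6)
  A vs C: [1 vs 7, 7 vs 5, 1 vs 5] → A does not strictly dominate C (column X: 1 ≤ 7)
  B vs A: [6 vs 1, 6 vs 7, 7 vs 1] → B does not strictly dominate A (column Y: 6 ≤ 7)
  B vs C: [6 vs 7, 6 vs 5, 7 vs 5] → B does not strictly dominate C (column X: 6 ≤ 7)
  C vs A: [7 vs 1, 5 vs 7, 5 vs 1] → C does not strictly dominate A (column Y: 5 ≤ 7)
  C vs B: [7 vs 6, 5 vs 6, 5 vs 7] → C does not strictly dominate B (column Y: 5 ≤ 6)
No single strategy strictly dominates all others → no strictly dominant strategy.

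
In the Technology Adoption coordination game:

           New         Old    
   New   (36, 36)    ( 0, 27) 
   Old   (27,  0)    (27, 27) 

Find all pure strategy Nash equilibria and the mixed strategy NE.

Pure NE: (New, New) and (Old, Old); Mixed NE: p = 0.75, q = 0.75

Work:
Check pure NE:
(New, New): (36, 36) - no unilateral deviation beneficial
(Old, Old): (27, 27) - no unilateral deviation beneficial
Mixed NE: P1 plays New with p = 0.75, P2 plays New with q = 0.75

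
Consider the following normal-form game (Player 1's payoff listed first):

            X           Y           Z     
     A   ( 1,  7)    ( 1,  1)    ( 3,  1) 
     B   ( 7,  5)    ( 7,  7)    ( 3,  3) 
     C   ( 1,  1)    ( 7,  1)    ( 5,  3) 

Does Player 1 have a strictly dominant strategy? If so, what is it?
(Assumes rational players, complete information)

No strictly dominant strategy exists for Player 1

Work:
A strategy strictly dominates another if it gives a strictly higher payoff against every opponent action. Compare each pair of P1's strategies column-by-column:
  A vs B: [1 vs 7, 1 vs 7, 3 vs 3] → A does not strictly dominate B (column X: 1 ≤ 7)
  A vs C: [1 vs 1, 1 vs 7, 3 vs 5] → A does not strictly dominate C (column X: 1 ≤ 1)
  B vs A: [7 vs 1, 7 vs 1, 3 vs 3] → B does not strictly dominate A (column Z: 3 ≤ 3)
  B vs C: [7 vs 1, 7 vs 7, 3 vs 5] → B does not strictly dominate C (column Y: 7 ≤ 7)
  C vs A: [1 vs 1, 7 vs 1, 5 vs 3] → C does not strictly dominate A (column X: 1 ≤ 1)
  C vs B: [1 vs 7, 7 vs 7, 5 vs 3] → C does not strictly dominate B (column X: 1 ≤ 7)
No single strategy strictly dominates all others → no strictly dominant strategy.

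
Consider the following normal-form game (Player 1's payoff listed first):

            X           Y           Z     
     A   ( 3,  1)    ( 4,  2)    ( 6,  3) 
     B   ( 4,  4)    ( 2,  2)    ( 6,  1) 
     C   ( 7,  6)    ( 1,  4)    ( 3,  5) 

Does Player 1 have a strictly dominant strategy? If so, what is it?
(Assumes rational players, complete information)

No strictly dominant strategy exists for Player 1

Work:
A strategy strictly dominates another if it gives a strictly higher payoff against every opponent action. Compare each pair of P1's strategies column-by-column:
  A vs B: [3 vs 4, 4 vs 2, 6 vs 6] → A does not strictly dominate B (column X: 3 ≤ 4)
  A vs C: [3 vs 7, 4 vs 1, 6 vs 3] → A does not strictly dominate C (column X: 3 ≤ 7)
  B vs A: [4 vs 3, 2 vs 4, 6 vs 6] → B does not strictly dominate A (column Y: 2 ≤ 4)
  B vs C: [4 vs 7, 2 vs 1, 6 vs 3] → B does not strictly dominate C (column X: 4 ≤ 7)
  C vs A: [7 vs 3, 1 vs 4, 3 vs 6] → C does not strictly dominate A (column Y: 1 ≤ 4)
  C vs B: [7 vs 4, 1 vs 2, 3 vs 6] → C does not strictly dominate B (column Y: 1 ≤ 2)
No single strategy strictly dominates all others → no strictly dominant strategy.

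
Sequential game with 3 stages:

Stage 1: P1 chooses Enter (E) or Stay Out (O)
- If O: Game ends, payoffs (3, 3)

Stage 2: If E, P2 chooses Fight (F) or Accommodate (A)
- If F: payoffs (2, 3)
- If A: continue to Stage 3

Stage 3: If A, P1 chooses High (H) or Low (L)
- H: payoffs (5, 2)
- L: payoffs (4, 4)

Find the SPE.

SPE: (O, F, H); Outcome (3, 3)

Work:
Stage 3: P1 chooses H (5 vs 4)
Stage 2: P2: F->3, A->2 (anticipating H). Choose F
Stage 1: P1: O->3, E->2 (anticipating F, H). Choose O
SPE path: O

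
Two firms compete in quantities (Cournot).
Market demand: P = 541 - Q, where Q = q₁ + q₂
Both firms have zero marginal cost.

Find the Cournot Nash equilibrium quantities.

q₁* = q₂* = 180.33; P* = 180.33

Work:
Profit: π_i = P·q_i = (a - q_i - q_j)·q_i
FOC: ∂π_i/∂q_i = a - 2q_i - q_j = 0
Reaction function: q_i = (541 - q_j)/2
Symmetry: q* = 541/3 = 180.33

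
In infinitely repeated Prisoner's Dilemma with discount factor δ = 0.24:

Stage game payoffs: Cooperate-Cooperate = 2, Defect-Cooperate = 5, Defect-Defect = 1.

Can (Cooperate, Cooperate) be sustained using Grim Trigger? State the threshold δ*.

δ* = 0.75; since δ = 0.24 < 0.75, cooperation cannot be sustained

Work:
For Grim Trigger:
Cooperate forever: 2/(1-δ)
Defect then punished: 5 + 1·δ/(1-δ)
Need: 2/(1-δ) ≥ 5 + 1·δ/(1-δ)
Solving: δ ≥ (T-R)/(T-P) = (5-2)/(5-1) = 0.75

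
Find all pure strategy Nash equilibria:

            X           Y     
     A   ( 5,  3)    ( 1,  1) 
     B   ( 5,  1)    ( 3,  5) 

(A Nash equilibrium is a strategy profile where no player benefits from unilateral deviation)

Nash equilibrium: (A, X), (B, Y)

Work:
Best responses:
  P1 vs X: payoffs [5, 5] → best response A/B (payoff 5)
  P1 vs Y: payoffs [1, 3] → best response B (payoff 3)
  P2 vs A: payoffs [3, 1] → best response X (payoff 3)
  P2 vs B: payoffs [1, 5] → best response Y (payoff 5)
Mutual best responses: (A,X), (B,Y) → Nash equilibria.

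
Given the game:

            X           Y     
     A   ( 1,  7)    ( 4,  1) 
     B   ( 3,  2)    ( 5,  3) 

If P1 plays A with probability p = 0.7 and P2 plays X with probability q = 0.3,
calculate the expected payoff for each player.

E[P1] = 3.49, E[P2] = 2.77

Work:
E[P1] = p·q·π₁(A,X) + p·(1-q)·π₁(A,Y) + (1-p)·q·π₁(B,X) + (1-p)·(1-q)·π₁(B,Y)
= 0.7·0.3·1 + 0.7·0.7·4 + 0.3·0.3·3 + 0.3·0.7·5
= 3.49

E[P2] = 2.77 (similar calculation)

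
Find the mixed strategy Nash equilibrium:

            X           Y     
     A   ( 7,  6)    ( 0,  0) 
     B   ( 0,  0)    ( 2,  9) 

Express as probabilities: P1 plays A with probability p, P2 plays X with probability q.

p = 0.6, q = 0.2222

Work:
Find probabilities that make opponent indifferent:
P2 chooses q to make P1 indifferent between A and B
P1 chooses p to make P2 indifferent between X and Y
Mixed NE: P1 plays (A: 0.6, B: 0.4), P2 plays (X: 0.2222, Y: 0.7778)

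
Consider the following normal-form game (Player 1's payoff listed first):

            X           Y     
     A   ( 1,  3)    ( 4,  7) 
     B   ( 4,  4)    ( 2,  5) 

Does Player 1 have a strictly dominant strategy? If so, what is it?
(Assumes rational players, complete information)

No strictly dominant strategy exists for Player 1

Work:
A strategy strictly dominates another if it gives a strictly higher payoff against every opponent action. Compare each pair of P1's strategies column-by-column:
  A vs B: [1 vs 4, 4 vs 2] → A does not strictly dominate B (column X: 1 ≤ 4)
  B vs A: [4 vs 1, 2 vs 4] → B does not strictly dominate A (column Y: 2 ≤ 4)
No single strategy strictly dominates all others → no strictly dominant strategy.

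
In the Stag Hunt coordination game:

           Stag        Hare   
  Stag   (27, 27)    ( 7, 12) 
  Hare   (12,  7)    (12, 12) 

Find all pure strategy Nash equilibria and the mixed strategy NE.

Pure NE: (Stag, Stag) and (Hare, Hare); Mixed NE: p = 0.25, q = 0.25

Work:
Check pure NE:
(Stag, Stag): (27, 27) - no unilateral deviation beneficial
(Hare, Hare): (12, 12) - no unilateral deviation beneficial
Mixed NE: P1 plays Stag with p = 0.25, P2 plays Stag with q = 0.25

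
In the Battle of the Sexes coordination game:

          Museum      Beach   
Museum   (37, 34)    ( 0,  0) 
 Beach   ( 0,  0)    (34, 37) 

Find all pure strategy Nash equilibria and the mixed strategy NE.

Pure NE: (Museum, Museum) and (Beach, Beach); Mixed NE: p = 0.5211, q = 0.4789

Work:
Check pure NE:
(Museum, Museum): (37, 34) - no unilateral deviation beneficial
(Beach, Beach): (34, 37) - no unilateral deviation beneficial
Mixed NE: P1 plays Museum with p = 0.5211, P2 plays Museum with q = 0.4789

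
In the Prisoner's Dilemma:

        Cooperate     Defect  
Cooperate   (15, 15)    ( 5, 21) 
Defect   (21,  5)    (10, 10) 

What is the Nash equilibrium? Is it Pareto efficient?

(Defect, Defect) is NE; not Pareto efficient

Work:
Defect dominates Cooperate for both players:
If P2 cooperates: Defect (21) > Cooperate (15)
If P2 defects: Defect (10) > Cooperate (5)
NE: (Defect, Defect) with payoff (10, 10)
But (Cooperate, Cooperate) = (15, 15) Pareto dominates (10, 10)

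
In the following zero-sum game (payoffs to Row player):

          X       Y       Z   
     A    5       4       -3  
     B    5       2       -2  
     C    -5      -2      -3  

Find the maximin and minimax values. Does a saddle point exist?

Maximin = -2, Minimax = -2, Saddle: True

Work:
Row minimums: [-3, -2, -5] → maximin = -2
Column maximums: [5, 4, -2] → minimax = -2
Saddle point exists! Game value = -2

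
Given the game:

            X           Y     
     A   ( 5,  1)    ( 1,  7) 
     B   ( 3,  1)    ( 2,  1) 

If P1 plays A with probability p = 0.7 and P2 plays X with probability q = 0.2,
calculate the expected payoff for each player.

E[P1] = 1.92, E[P2] = 4.36

Work:
E[P1] = p·q·π₁(A,X) + p·(1-q)·π₁(A,Y) + (1-p)·q·π₁(B,X) + (1-p)·(1-q)·π₁(B,Y)
= 0.7·0.2·5 + 0.7·0.8·1 + 0.3·0.2·3 + 0.3·0.8·2
= 1.92

E[P2] = 4.36 (similar calculation)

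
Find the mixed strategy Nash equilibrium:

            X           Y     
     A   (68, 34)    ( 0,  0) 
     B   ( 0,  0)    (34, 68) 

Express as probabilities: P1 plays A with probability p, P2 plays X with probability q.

p = 0.6667, q = 0.3333

Work:
Find probabilities that make opponent indifferent:
P2 chooses q to make P1 indifferent between A and B
P1 chooses p to make P2 indifferent between X and Y
Mixed NE: P1 plays (A: 0.6667, B: 0.3333), P2 plays (X: 0.3333, Y: 0.6667)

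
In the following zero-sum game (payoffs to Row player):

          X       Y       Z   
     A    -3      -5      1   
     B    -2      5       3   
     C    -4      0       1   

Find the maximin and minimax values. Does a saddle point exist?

Maximin = -2, Minimax = -2, Saddle: True

Work:
Row minimums: [-5, -2, -4] → maximin = -2
Column maximums: [-2, 5, 3] → minimax = -2
Saddle point exists! Game value = -2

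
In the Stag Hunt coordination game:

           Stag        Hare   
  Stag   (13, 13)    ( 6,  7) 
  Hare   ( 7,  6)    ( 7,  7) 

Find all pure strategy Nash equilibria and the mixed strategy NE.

Pure NE: (Stag, Stag) and (Hare, Hare); Mixed NE: p = 0.1429, q = 0.1429

Work:
Check pure NE:
(Stag, Stag): (13, 13) - no unilateral deviation beneficial
(Hare, Hare): (7, 7) - no unilateral deviation beneficial
Mixed NE: P1 plays Stag with p = 0.1429, P2 plays Stag with q = 0.1429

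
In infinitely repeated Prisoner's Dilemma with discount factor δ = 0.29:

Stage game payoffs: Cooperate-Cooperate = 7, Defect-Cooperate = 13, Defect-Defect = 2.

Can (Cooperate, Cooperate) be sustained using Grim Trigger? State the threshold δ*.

δ* = 0.5455; since δ = 0.29 < 0.5455, cooperation cannot be sustained

Work:
For Grim Trigger:
Cooperate forever: 7/(1-δ)
Defect then punished: 13 + 2·δ/(1-δ)
Need: 7/(1-δ) ≥ 13 + 2·δ/(1-δ)
Solving: δ ≥ (T-R)/(T-P) = (13-7)/(13-2) = 0.5455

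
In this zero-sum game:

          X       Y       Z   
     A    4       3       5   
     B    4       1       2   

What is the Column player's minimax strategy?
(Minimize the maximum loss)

Column should play Y, value = 3

Work:
Column player minimizes Row's maximum payoff:
Column X: max payoff to Row = 4
Column Y: max payoff to Row = 3
Column Z: max payoff to Row = 5
Minimum is 3, achieved by column Y.
Minimax strategy: Y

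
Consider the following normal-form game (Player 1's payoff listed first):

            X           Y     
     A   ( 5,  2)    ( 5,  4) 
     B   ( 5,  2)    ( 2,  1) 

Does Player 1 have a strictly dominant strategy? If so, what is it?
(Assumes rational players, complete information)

No strictly dominant strategy exists for Player 1

Work:
A strategy strictly dominates another if it gives a strictly higher payoff against every opponent action. Compare each pair of P1's strategies column-by-column:
  A vs B: [5 vs 5, 5 vs 2] → A does not strictly dominate B (column X: 5 ≤ 5)
  B vs A: [5 vs 5, 2 vs 5] → B does not strictly dominate A (column X: 5 ≤ 5)
No single strategy strictly dominates all others → no strictly dominant strategy.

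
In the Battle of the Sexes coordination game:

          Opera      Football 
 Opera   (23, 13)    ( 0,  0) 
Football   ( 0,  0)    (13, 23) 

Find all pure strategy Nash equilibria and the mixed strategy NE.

Pure NE: (Opera, Opera) and (Football, Football); Mixed NE: p = 0.6389, q = 0.3611

Work:
Check pure NE:
(Opera, Opera): (23, 13) - no unilateral deviation beneficial
(Football, Football): (13, 23) - no unilateral deviation beneficial
Mixed NE: P1 plays Opera with p = 0.6389, P2 plays Opera with q = 0.3611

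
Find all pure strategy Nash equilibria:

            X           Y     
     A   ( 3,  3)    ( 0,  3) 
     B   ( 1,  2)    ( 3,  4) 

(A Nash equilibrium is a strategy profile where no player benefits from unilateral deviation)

Nash equilibrium: (A, X), (B, Y)

Work:
Best responses:
  P1 vs X: payoffs [3, 1] → best response A (payoff 3)
  P1 vs Y: payoffs [0, 3] → best response B (payoff 3)
  P2 vs A: payoffs [3, 3] → best response X/Y (payoff 3)
  P2 vs B: payoffs [2, 4] → best response Y (payoff 4)
Mutual best responses: (A,X), (B,Y) → Nash equilibria.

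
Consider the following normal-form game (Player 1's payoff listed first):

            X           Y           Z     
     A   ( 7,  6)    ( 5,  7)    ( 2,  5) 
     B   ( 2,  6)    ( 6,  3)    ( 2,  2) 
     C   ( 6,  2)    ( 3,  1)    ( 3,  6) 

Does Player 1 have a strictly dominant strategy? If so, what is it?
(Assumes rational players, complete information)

No strictly dominant strategy exists for Player 1

Work:
A strategy strictly dominates another if it gives a strictly higher payoff against every opponent action. Compare each pair of P1's strategies column-by-column:
  A vs B: [7 vs 2, 5 vs 6, 2 vs 2] → A does not strictly dominate B (column Y: 5 ≤ 6)
  A vs C: [7 vs 6, 5 vs 3, 2 vs 3] → A does not strictly dominate C (column Z: 2 ≤ 3)
  B vs A: [2 vs 7, 6 vs 5, 2 vs 2] → B does not strictly dominate A (column X: 2 ≤ 7)
  B vs C: [2 vs 6, 6 vs 3, 2 vs 3] → B does not strictly dominate C (column X: 2 ≤ 6)
  C vs A: [6 vs 7, 3 vs 5, 3 vs 2] → C does not strictly dominate A (column X: 6 ≤ 7)
  C vs B: [6 vs 2, 3 vs 6, 3 vs 2] → C does not strictly dominate B (column Y: 3 ≤ 6)
No single strategy strictly dominates all others → no strictly dominant strategy.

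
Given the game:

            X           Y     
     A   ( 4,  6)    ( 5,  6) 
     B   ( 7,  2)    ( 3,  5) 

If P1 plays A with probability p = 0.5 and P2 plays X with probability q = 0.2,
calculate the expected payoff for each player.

E[P1] = 4.3, E[P2] = 5.2

Work:
E[P1] = p·q·π₁(A,X) + p·(1-q)·π₁(A,Y) + (1-p)·q·π₁(B,X) + (1-p)·(1-q)·π₁(B,Y)
= 0.5·0.2·4 + 0.5·0.8·5 + 0.5·0.2·7 + 0.5·0.8·3
= 4.3

E[P2] = 5.2 (similar calculation)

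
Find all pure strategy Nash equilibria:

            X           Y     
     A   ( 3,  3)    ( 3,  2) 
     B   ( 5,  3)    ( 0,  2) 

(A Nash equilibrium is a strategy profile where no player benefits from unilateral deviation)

Nash equilibrium: (B, X)

Work:
Best responses:
  P1 vs X: payoffs [3, 5] → best response B (payoff 5)
  P1 vs Y: payoffs [3, 0] → best response A (payoff 3)
  P2 vs A: payoffs [3, 2] → best response X (payoff 3)
  P2 vs B: payoffs [3, 2] → best response X (payoff 3)
Mutual best responses: (B,X) → Nash equilibria.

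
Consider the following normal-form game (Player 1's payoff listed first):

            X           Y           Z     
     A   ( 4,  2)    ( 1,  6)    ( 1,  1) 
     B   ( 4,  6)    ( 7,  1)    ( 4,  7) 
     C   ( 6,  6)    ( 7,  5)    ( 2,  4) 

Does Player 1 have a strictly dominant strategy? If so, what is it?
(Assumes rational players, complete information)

No strictly dominant strategy exists for Player 1

Work:
A strategy strictly dominates another if it gives a strictly higher payoff against every opponent action. Compare each pair of P1's strategies column-by-column:
  A vs B: [4 vs 4, 1 vs 7, 1 vs 4] → A does not strictly dominate B (column X: 4 ≤ 4)
  A vs C: [4 vs 6, 1 vs 7, 1 vs 2] → A does not strictly dominate C (column X: 4 ≤ 6)
  B vs A: [4 vs 4, 7 vs 1, 4 vs 1] → B does not strictly dominate A (column X: 4 ≤ 4)
  B vs C: [4 vs 6, 7 vs 7, 4 vs 2] → B does not strictly dominate C (column X: 4 ≤ 6)
  C vs A: [6 vs 4, 7 vs 1, 2 vs 1] → C strictly dominates A
  C vs B: [6 vs 4, 7 vs 7, 2 vs 4] → C does not strictly dominate B (column Y: 7 ≤ 7)
No single strategy strictly dominates all others → no strictly dominant strategy.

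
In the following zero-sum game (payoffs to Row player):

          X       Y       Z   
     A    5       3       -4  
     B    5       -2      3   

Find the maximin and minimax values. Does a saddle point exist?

Maximin = -2, Minimax = 3, Saddle: False

Work:
Row minimums: [-4, -2] → maximin = -2
Column maximums: [5, 3, 3] → minimax = 3
No saddle point (maximin ≠ minimax). Mixed strategy needed.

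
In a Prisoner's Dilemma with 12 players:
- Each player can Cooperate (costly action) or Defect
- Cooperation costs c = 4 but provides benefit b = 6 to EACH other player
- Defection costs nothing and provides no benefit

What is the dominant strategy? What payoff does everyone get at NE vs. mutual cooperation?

Dominant: Defect; NE payoff = 0; Coop payoff = 62

Work:
Defect dominates (saves cost c = 4, benefit to others is external)
NE: All defect → everyone gets 0
If all cooperate: each receives (11)×6 - 4 = 62
Social dilemma: 62 > 0 but NE gives 0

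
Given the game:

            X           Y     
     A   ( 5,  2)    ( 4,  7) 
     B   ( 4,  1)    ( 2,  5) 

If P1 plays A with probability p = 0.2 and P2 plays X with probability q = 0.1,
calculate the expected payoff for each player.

E[P1] = 2.58, E[P2] = 4.98

Work:
E[P1] = p·q·π₁(A,X) + p·(1-q)·π₁(A,Y) + (1-p)·q·π₁(B,X) + (1-p)·(1-q)·π₁(B,Y)
= 0.2·0.1·5 + 0.2·0.9·4 + 0.8·0.1·4 + 0.8·0.9·2
= 2.58

E[P2] = 4.98 (similar calculation)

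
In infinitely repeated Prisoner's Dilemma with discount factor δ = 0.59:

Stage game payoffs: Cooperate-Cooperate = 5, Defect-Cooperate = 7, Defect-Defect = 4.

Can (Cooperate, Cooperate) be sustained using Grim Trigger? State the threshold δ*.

δ* = 0.6667; since δ = 0.59 < 0.6667, cooperation cannot be sustained

Work:
For Grim Trigger:
Cooperate forever: 5/(1-δ)
Defect then punished: 7 + 4·δ/(1-δ)
Need: 5/(1-δ) ≥ 7 + 4·δ/(1-δ)
Solving: δ ≥ (T-R)/(T-P) = (7-5)/(7-4) = 0.6667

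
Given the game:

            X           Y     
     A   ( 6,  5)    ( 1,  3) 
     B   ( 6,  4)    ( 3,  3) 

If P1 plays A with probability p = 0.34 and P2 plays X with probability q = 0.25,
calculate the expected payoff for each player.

E[P1] = 3.24, E[P2] = 3.335

Work:
E[P1] = p·q·π₁(A,X) + p·(1-q)·π₁(A,Y) + (1-p)·q·π₁(B,X) + (1-p)·(1-q)·π₁(B,Y)
= 0.34·0.25·6 + 0.34·0.75·1 + 0.66·0.25·6 + 0.66·0.75·3
= 3.24

E[P2] = 3.335 (similar calculation)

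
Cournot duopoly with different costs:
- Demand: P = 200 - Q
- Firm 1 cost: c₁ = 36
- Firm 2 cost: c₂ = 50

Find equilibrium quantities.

q₁* = 59.33, q₂* = 45.33

Work:
Reaction: q₁ = (200 - 36 - q₂)/2
Reaction: q₂ = (200 - 50 - q₁)/2
Solve simultaneously:
q₁* = (200 - 2×36 + 50)/3 = 59.33
q₂* = (200 - 2×50 + 36)/3 = 45.33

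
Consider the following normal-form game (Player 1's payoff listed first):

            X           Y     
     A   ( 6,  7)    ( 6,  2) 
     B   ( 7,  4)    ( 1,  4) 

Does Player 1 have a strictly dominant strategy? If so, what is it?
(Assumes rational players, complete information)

No strictly dominant strategy exists for Player 1

Work:
A strategy strictly dominates another if it gives a strictly higher payoff against every opponent action. Compare each pair of P1's strategies column-by-column:
  A vs B: [6 vs 7, 6 vs 1] → A does not strictly dominate B (column X: 6 ≤ 7)
  B vs A: [7 vs 6, 1 vs 6] → B does not strictly dominate A (column Y: 1 ≤ 6)
No single strategy strictly dominates all others → no strictly dominant strategy.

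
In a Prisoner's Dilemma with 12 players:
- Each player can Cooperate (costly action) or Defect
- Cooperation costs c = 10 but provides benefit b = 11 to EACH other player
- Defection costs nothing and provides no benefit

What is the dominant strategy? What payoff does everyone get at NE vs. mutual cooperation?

Dominant: Defect; NE payoff = 0; Coop payoff = 111

Work:
Defect dominates (saves cost c = 10, benefit to others is external)
NE: All defect → everyone gets 0
If all cooperate: each receives (11)×11 - 10 = 111
Social dilemma: 111 > 0 but NE gives 0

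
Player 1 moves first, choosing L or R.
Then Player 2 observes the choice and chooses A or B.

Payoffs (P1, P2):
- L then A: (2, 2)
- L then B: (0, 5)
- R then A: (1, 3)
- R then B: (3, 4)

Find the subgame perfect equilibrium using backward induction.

P1 plays R, P2 plays B after L and B after R; Payoff (3, 4)

Work:
Backward induction:
After L: P2 chooses B → P1 gets 0
After R: P2 chooses B → P1 gets 3
P1 chooses R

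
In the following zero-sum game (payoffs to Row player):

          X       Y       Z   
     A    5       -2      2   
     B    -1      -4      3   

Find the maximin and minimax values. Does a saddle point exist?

Maximin = -2, Minimax = -2, Saddle: True

Work:
Row minimums: [-2, -4] → maximin = -2
Column maximums: [5, -2, 3] → minimax = -2
Saddle point exists! Game value = -2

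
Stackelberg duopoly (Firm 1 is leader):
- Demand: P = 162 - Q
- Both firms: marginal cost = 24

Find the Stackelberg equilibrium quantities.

q₁* (leader) = 69.0, q₂* (follower) = 34.5

Work:
Follower's reaction: q₂ = (a - c - q₁)/2
Leader substitutes: π₁ = q₁·(a - q₁ - (a-c-q₁)/2 - c)
FOC: q₁* = (162 - 24)/2 = 69.00
Then: q₂* = (162 - 24 - 69.0)/2 = 34.50
Leader has first-mover advantage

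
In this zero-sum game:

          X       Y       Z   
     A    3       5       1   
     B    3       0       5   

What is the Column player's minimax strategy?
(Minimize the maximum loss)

Column should play X, value = 3

Work:
Column player minimizes Row's maximum payoff:
Column X: max payoff to Row = 3
Column Y: max payoff to Row = 5
Column Z: max payoff to Row = 5
Minimum is 3, achieved by column X.
Minimax strategy: X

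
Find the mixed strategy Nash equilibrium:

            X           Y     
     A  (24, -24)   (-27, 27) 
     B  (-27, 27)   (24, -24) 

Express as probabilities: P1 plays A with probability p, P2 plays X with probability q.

p = 0.5, q = 0.5

Work:
Find probabilities that make opponent indifferent:
P2 chooses q to make P1 indifferent between A and B
P1 chooses p to make P2 indifferent between X and Y
Mixed NE: P1 plays (A: 0.5, B: 0.5), P2 plays (X: 0.5, Y: 0.5)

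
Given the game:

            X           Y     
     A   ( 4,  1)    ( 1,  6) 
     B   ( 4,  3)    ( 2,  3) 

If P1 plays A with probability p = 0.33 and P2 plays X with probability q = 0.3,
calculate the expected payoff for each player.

E[P1] = 2.369, E[P2] = 3.495

Work:
E[P1] = p·q·π₁(A,X) + p·(1-q)·π₁(A,Y) + (1-p)·q·π₁(B,X) + (1-p)·(1-q)·π₁(B,Y)
= 0.33·0.3·4 + 0.33·0.7·1 + 0.67·0.3·4 + 0.67·0.7·2
= 2.369

E[P2] = 3.495 (similar calculation)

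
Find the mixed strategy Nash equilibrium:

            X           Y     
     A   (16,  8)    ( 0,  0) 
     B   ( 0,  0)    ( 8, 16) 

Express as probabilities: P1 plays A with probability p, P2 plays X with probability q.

p = 0.6667, q = 0.3333

Work:
Find probabilities that make opponent indifferent:
P2 chooses q to make P1 indifferent between A and B
P1 chooses p to make P2 indifferent between X and Y
Mixed NE: P1 plays (A: 0.6667, B: 0.3333), P2 plays (X: 0.3333, Y: 0.6667)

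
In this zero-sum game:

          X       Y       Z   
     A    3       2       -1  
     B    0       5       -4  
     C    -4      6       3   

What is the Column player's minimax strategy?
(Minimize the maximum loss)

Column should play X or Z (all achieve the minimum), value = 3

Work:
Column player minimizes Row's maximum payoff:
Column X: max payoff to Row = 3
Column Y: max payoff to Row = 6
Column Z: max payoff to Row = 3
Minimum is 3, achieved by columns X, Z (tied).
Each of X or Z is a minimax strategy.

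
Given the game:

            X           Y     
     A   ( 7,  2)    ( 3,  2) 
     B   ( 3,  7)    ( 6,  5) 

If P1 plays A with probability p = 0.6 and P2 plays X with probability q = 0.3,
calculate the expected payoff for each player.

E[P1] = 4.56, E[P2] = 3.44

Work:
E[P1] = p·q·π₁(A,X) + p·(1-q)·π₁(A,Y) + (1-p)·q·π₁(B,X) + (1-p)·(1-q)·π₁(B,Y)
= 0.6·0.3·7 + 0.6·0.7·3 + 0.4·0.3·3 + 0.4·0.7·6
= 4.56

E[P2] = 3.44 (similar calculation)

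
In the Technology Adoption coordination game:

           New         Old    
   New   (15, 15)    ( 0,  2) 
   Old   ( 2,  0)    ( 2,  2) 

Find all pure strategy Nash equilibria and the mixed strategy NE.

Pure NE: (New, New) and (Old, Old); Mixed NE: p = 0.1333, q = 0.1333

Work:
Check pure NE:
(New, New): (15, 15) - no unilateral deviation beneficial
(Old, Old): (2, 2) - no unilateral deviation beneficial
Mixed NE: P1 plays New with p = 0.1333, P2 plays New with q = 0.1333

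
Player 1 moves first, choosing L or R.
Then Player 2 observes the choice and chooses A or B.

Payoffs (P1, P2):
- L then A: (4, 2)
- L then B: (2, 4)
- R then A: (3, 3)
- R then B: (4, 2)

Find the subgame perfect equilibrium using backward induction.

P1 plays R, P2 plays B after L and A after R; Payoff (3, 3)

Work:
Backward induction:
After L: P2 chooses B → P1 gets 2
After R: P2 chooses A → P1 gets 3
P1 chooses R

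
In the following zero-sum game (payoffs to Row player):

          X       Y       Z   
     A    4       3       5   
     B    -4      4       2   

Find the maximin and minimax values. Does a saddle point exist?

Maximin = 3, Minimax = 4, Saddle: False

Work:
Row minimums: [3, -4] → maximin = 3
Column maximums: [4, 4, 5] → minimax = 4
No saddle point (maximin ≠ minimax). Mixed strategy needed.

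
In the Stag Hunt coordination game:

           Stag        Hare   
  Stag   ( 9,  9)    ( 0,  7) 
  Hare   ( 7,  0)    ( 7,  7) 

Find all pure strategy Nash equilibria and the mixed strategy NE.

Pure NE: (Stag, Stag) and (Hare, Hare); Mixed NE: p = 0.7778, q = 0.7778

Work:
Check pure NE:
(Stag, Stag): (9, 9) - no unilateral deviation beneficial
(Hare, Hare): (7, 7) - no unilateral deviation beneficial
Mixed NE: P1 plays Stag with p = 0.7778, P2 plays Stag with q = 0.7778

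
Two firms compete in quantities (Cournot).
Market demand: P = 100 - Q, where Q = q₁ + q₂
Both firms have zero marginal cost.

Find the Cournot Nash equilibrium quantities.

q₁* = q₂* = 33.33; P* = 33.33

Work:
Profit: π_i = P·q_i = (a - q_i - q_j)·q_i
FOC: ∂π_i/∂q_i = a - 2q_i - q_j = 0
Reaction function: q_i = (100 - q_j)/2
Symmetry: q* = 100/3 = 33.33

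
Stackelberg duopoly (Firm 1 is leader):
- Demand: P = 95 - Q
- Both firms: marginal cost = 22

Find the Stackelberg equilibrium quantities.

q₁* (leader) = 36.5, q₂* (follower) = 18.25

Work:
Follower's reaction: q₂ = (a - c - q₁)/2
Leader substitutes: π₁ = q₁·(a - q₁ - (a-c-q₁)/2 - c)
FOC: q₁* = (95 - 22)/2 = 36.50
Then: q₂* = (95 - 22 - 36.5)/2 = 18.25
Leader has first-mover advantage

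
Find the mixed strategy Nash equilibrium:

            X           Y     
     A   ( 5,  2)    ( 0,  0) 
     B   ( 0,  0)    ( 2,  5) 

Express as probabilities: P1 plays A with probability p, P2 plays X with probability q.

p = 0.7143, q = 0.2857

Work:
Find probabilities that make opponent indifferent:
P2 chooses q to make P1 indifferent between A and B
P1 chooses p to make P2 indifferent between X and Y
Mixed NE: P1 plays (A: 0.7143, B: 0.2857), P2 plays (X: 0.2857, Y: 0.7143)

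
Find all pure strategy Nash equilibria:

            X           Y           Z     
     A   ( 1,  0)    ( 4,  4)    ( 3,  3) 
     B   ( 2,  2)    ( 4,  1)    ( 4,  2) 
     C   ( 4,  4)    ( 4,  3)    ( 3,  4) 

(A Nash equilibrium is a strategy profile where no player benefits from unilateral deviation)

Nash equilibrium: (A, Y), (B, Z), (C, X)

Work:
Best responses:
  P1 vs X: payoffs [1, 2, 4] → best response C (payoff 4)
  P1 vs Y: payoffs [4, 4, 4] → best response A/B/C (payoff 4)
  P1 vs Z: payoffs [3, 4, 3] → best response B (payoff 4)
  P2 vs A: payoffs [0, 4, 3] → best response Y (payoff 4)
  P2 vs B: payoffs [2, 1, 2] → best response X/Z (payoff 2)
  P2 vs C: payoffs [4, 3, 4] → best response X/Z (payoff 4)
Mutual best responses: (A,Y), (B,Z), (C,X) → Nash equilibria.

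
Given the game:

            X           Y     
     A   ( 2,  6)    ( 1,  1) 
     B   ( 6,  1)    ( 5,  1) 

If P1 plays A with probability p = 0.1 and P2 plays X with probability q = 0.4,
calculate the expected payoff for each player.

E[P1] = 5.0, E[P2] = 1.2

Work:
E[P1] = p·q·π₁(A,X) + p·(1-q)·π₁(A,Y) + (1-p)·q·π₁(B,X) + (1-p)·(1-q)·π₁(B,Y)
= 0.1·0.4·2 + 0.1·0.6·1 + 0.9·0.4·6 + 0.9·0.6·5
= 5.0

E[P2] = 1.2 (similar calculation)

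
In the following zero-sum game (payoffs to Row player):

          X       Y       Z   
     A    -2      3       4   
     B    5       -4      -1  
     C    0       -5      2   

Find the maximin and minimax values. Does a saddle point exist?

Maximin = -2, Minimax = 3, Saddle: False

Work:
Row minimums: [-2, -4, -5] → maximin = -2
Column maximums: [5, 3, 4] → minimax = 3
No saddle point (maximin ≠ minimax). Mixed strategy needed.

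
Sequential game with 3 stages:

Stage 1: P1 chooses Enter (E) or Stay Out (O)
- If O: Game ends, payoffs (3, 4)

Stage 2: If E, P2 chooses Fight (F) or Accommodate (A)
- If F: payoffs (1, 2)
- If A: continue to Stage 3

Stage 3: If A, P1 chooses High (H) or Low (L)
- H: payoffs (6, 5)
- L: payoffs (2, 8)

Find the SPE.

SPE: (E, A, H); Outcome (6, 5)

Work:
Stage 3: P1 chooses H (6 vs 2)
Stage 2: P2: F->2, A->5 (anticipating H). Choose A
Stage 1: P1: O->3, E->6 (anticipating A, H). Choose E
SPE path: E -> A -> H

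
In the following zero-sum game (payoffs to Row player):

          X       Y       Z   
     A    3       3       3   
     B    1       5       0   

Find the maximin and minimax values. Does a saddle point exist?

Maximin = 3, Minimax = 3, Saddle: True

Work:
Row minimums: [3, 0] → maximin = 3
Column maximums: [3, 5, 3] → minimax = 3
Saddle point exists! Game value = 3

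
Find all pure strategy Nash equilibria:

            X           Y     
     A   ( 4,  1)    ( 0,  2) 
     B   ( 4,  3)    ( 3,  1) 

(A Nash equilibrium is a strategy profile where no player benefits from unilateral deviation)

Nash equilibrium: (B, X)

Work:
Best responses:
  P1 vs X: payoffs [4, 4] → best response A/B (payoff 4)
  P1 vs Y: payoffs [0, 3] → best response B (payoff 3)
  P2 vs A: payoffs [1, 2] → best response Y (payoff 2)
  P2 vs B: payoffs [3, 1] → best response X (payoff 3)
Mutual best responses: (B,X) → Nash equilibria.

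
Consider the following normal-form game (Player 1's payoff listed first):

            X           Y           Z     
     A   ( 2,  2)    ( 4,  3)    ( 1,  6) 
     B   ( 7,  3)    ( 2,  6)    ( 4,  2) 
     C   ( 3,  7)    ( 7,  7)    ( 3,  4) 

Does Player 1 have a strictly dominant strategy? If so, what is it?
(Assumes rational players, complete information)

No strictly dominant strategy exists for Player 1

Work:
A strategy strictly dominates another if it gives a strictly higher payoff against every opponent action. Compare each pair of P1's strategies column-by-column:
  A vs B: [2 vs 7, 4 vs 2, 1 vs 4] → A does not strictly dominate B (column X: 2 ≤ 7)
  A vs C: [2 vs 3, 4 vs 7, 1 vs 3] → A does not strictly dominate C (column X: 2 ≤ 3)
  B vs A: [7 vs 2, 2 vs 4, 4 vs 1] → B does not strictly dominate A (column Y: 2 ≤ 4)
  B vs C: [7 vs 3, 2 vs 7, 4 vs 3] → B does not strictly dominate C (column Y: 2 ≤ 7)
  C vs A: [3 vs 2, 7 vs 4, 3 vs 1] → C strictly dominates A
  C vs B: [3 vs 7, 7 vs 2, 3 vs 4] → C does not strictly dominate B (column X: 3 ≤ 7)
No single strategy strictly dominates all others → no strictly dominant strategy.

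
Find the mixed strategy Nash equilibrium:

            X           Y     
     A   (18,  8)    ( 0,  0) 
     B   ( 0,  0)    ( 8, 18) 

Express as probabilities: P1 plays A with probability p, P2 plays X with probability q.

p = 0.6923, q = 0.3077

Work:
Find probabilities that make opponent indifferent:
P2 chooses q to make P1 indifferent between A and B
P1 chooses p to make P2 indifferent between X and Y
Mixed NE: P1 plays (A: 0.6923, B: 0.3077), P2 plays (X: 0.3077, Y: 0.6923)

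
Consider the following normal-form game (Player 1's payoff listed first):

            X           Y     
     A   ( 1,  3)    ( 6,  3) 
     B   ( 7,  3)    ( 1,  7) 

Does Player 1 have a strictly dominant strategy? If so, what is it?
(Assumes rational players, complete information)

No strictly dominant strategy exists for Player 1

Work:
A strategy strictly dominates another if it gives a strictly higher payoff against every opponent action. Compare each pair of P1's strategies column-by-column:
  A vs B: [1 vs 7, 6 vs 1] → A does not strictly dominate B (column X: 1 ≤ 7)
  B vs A: [7 vs 1, 1 vs 6] → B does not strictly dominate A (column Y: 1 ≤ 6)
No single strategy strictly dominates all others → no strictly dominant strategy.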